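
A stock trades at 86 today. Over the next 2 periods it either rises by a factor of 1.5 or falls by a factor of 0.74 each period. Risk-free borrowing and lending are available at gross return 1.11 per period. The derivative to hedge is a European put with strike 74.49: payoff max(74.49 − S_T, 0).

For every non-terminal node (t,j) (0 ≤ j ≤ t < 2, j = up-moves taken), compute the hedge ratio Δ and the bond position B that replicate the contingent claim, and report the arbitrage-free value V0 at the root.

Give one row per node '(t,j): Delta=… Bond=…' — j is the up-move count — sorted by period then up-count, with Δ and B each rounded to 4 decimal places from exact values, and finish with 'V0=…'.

(0,0): Delta=-0.1938 Bond=22.5204
(1,0): Delta=-0.5664 Bond=48.7134
(1,1): Delta=0.0000 Bond=0.0000
V0=5.8553

The replicating-portfolio and risk-neutral prices coincide; use p* = (1.11−0.74)/(1.5−0.74) = 0.4868 for the latter.
Terminal payoffs: V(2,0)=27.3964, V(2,1)=0.0000, V(2,2)=0.0000
(1,0): S=63.6400. Δ = (V_up−V_dn)/(S_up−S_dn) = (0.0000−27.3964)/(95.4600−47.0936) = -0.5664. V = [p*·0.0000 + (1−p*)·27.3964]/1.11 = 12.6655. B = V − Δ·S = 48.7134.
(1,1): S=129.0000. Δ = (V_up−V_dn)/(S_up−S_dn) = (0.0000−0.0000)/(193.5000−95.4600) = 0.0000. V = [p*·0.0000 + (1−p*)·0.0000]/1.11 = 0.0000. B = V − Δ·S = 0.0000.
(0,0): S=86.0000. Δ = (V_up−V_dn)/(S_up−S_dn) = (0.0000−12.6655)/(129.0000−63.6400) = -0.1938. V = [p*·0.0000 + (1−p*)·12.6655]/1.11 = 5.8553. B = V − Δ·S = 22.5204.
Self-financing check: at every node Δ·S+B equals the discounted successor values.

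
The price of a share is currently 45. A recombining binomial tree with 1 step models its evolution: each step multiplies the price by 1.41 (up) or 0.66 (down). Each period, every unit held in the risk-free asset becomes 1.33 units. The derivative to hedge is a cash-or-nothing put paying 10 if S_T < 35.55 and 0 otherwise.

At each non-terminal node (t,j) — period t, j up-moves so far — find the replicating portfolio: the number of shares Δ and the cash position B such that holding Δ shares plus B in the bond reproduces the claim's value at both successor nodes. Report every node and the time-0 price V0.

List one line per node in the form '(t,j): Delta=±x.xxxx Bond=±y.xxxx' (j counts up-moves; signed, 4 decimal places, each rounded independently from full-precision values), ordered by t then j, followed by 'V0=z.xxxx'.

Under the risk-neutral measure, an up-move has probability p* = (R−d)/(u−d) = 0.8933 and values discount at R = 1.33.
Terminal values V(1,·): V(1,0)=10.0000, V(1,1)=0.0000
(0,0): S=45.0000. Δ = (V_up−V_dn)/(S_up−S_dn) = (0.0000−10.0000)/(63.4500−29.7000) = -0.2963. V = [p*·0.0000 + (1−p*)·10.0000]/1.33 = 0.8020. B = V − Δ·S = 14.1353.
Each (Δ,B) replicates both successor values, so the strategy is self-financing and V0 is arbitrage-free.

(0,0): Delta=-0.2963 Bond=14.1353
V0=0.8020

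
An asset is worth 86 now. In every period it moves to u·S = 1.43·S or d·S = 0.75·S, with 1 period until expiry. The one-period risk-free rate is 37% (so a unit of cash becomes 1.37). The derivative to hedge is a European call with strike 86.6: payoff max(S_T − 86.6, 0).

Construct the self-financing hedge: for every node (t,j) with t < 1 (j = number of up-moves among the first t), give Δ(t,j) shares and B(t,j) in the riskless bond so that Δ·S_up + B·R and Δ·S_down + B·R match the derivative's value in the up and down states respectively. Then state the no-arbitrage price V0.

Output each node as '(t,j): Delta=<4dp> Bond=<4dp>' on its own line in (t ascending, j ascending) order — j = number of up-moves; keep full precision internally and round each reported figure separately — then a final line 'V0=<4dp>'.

(0,0): Delta=0.6221 Bond=-29.2883
V0=24.2117

The replicating-portfolio and risk-neutral prices coincide; use p* = (1.37−0.75)/(1.43−0.75) = 0.9118 for the latter.
Terminal payoffs: V(1,0)=0.0000, V(1,1)=36.3800
Node (0,0) S=86.0000: V=(p*·36.3800+(1−p*)·0.0000)/1.37=24.2117; Δ=(36.3800−0.0000)/(122.9800−64.5000)=0.6221; B=V−Δ·S=-29.2883
Self-financing check: at every node Δ·S+B equals the discounted successor values.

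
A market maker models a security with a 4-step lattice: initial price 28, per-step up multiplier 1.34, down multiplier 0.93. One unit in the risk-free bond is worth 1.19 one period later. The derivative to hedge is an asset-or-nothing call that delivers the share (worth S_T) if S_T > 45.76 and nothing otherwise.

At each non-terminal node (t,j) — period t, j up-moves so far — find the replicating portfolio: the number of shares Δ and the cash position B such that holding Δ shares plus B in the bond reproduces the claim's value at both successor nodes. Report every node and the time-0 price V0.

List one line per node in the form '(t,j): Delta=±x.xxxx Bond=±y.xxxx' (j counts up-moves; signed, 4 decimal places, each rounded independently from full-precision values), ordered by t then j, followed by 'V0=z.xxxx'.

The replicating-portfolio and risk-neutral prices coincide; use p* = (1.19−0.93)/(1.34−0.93) = 0.6341 for the latter.
Terminal payoffs: V(4,0)=0.0000, V(4,1)=0.0000, V(4,2)=0.0000, V(4,3)=62.6549, V(4,4)=90.2770
  t=3,j=0: stock 22.5220 → up 30.1795 (V=0.0000), down 20.9455 (V=0.0000). Price 0.0000; hedge Δ=0.0000, bond B=0.0000.
  t=3,j=1: stock 32.4510 → up 43.4844 (V=0.0000), down 30.1795 (V=0.0000). Price 0.0000; hedge Δ=0.0000, bond B=0.0000.
  t=3,j=2: stock 46.7574 → up 62.6549 (V=62.6549), down 43.4844 (V=0.0000). Price 33.3886; hedge Δ=3.2683, bond B=-119.4284.
  t=3,j=3: stock 67.3709 → up 90.2770 (V=90.2770), down 62.6549 (V=62.6549). Price 67.3709; hedge Δ=1.0000, bond B=0.0000.
  t=2,j=0: stock 24.2172 → up 32.4510 (V=0.0000), down 22.5220 (V=0.0000). Price 0.0000; hedge Δ=0.0000, bond B=0.0000.
  t=2,j=1: stock 34.8936 → up 46.7574 (V=33.3886), down 32.4510 (V=0.0000). Price 17.7926; hedge Δ=2.3338, bond B=-63.6429.
  t=2,j=2: stock 50.2768 → up 67.3709 (V=67.3709), down 46.7574 (V=33.3886). Price 46.1667; hedge Δ=1.6485, bond B=-36.7171.
  t=1,j=0: stock 26.0400 → up 34.8936 (V=17.7926), down 24.2172 (V=0.0000). Price 9.4816; hedge Δ=1.6665, bond B=-33.9151.
  t=1,j=1: stock 37.5200 → up 50.2768 (V=46.1667), down 34.8936 (V=17.7926). Price 30.0722; hedge Δ=1.8445, bond B=-39.1328.
  t=0,j=0: stock 28.0000 → up 37.5200 (V=30.0722), down 26.0400 (V=9.4816). Price 18.9404; hedge Δ=1.7936, bond B=-31.2805.
Check: Δ(0,0)·S0 + B(0,0) = 18.9404 = V0.

(0,0): Delta=1.7936 Bond=-31.2805
(1,0): Delta=1.6665 Bond=-33.9151
(1,1): Delta=1.8445 Bond=-39.1328
(2,0): Delta=0.0000 Bond=0.0000
(2,1): Delta=2.3338 Bond=-63.6429
(2,2): Delta=1.6485 Bond=-36.7171
(3,0): Delta=0.0000 Bond=0.0000
(3,1): Delta=0.0000 Bond=0.0000
(3,2): Delta=3.2683 Bond=-119.4284
(3,3): Delta=1.0000 Bond=0.0000
V0=18.9404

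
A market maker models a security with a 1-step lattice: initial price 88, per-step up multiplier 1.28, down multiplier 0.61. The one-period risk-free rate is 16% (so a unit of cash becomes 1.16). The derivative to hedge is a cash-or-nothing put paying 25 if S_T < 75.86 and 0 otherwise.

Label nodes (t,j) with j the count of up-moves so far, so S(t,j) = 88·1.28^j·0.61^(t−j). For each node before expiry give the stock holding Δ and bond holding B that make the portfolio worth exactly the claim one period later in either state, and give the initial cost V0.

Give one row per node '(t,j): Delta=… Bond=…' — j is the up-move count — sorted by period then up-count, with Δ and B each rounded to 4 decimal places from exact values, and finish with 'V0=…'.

Since d<R<u, set p* = (R−d)/(u−d) = 0.8209; price each node as the discounted p*-expectation of its children.
At expiry t=1: V(1,0)=25.0000, V(1,1)=0.0000
  t=0,j=0: stock 88.0000 → up 112.6400 (V=0.0000), down 53.6800 (V=25.0000). Price 3.8600; hedge Δ=-0.4240, bond B=41.1734.
Each (Δ,B) replicates both successor values, so the strategy is self-financing and V0 is arbitrage-free.

(0,0): Delta=-0.4240 Bond=41.1734
V0=3.8600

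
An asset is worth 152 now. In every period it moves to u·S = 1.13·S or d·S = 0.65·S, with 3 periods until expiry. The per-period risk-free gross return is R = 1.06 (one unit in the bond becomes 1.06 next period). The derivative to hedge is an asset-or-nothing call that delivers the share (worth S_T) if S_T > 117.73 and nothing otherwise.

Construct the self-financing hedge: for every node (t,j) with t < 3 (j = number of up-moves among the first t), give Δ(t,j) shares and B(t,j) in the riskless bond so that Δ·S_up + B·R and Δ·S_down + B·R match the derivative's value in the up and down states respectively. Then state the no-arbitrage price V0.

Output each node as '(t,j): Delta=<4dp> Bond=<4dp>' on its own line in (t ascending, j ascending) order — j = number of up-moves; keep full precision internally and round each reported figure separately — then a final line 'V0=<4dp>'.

Since d<R<u, set p* = (R−d)/(u−d) = 0.8542; price each node as the discounted p*-expectation of its children.
Payoff layer (t=3): V(3,0)=0.0000, V(3,1)=0.0000, V(3,2)=126.1577, V(3,3)=219.3203
  t=2,j=0: stock 64.2200 → up 72.5686 (V=0.0000), down 41.7430 (V=0.0000). Price 0.0000; hedge Δ=0.0000, bond B=0.0000.
  t=2,j=1: stock 111.6440 → up 126.1577 (V=126.1577), down 72.5686 (V=0.0000). Price 101.6601; hedge Δ=2.3542, bond B=-161.1685.
  t=2,j=2: stock 194.0888 → up 219.3203 (V=219.3203), down 126.1577 (V=126.1577). Price 194.0888; hedge Δ=1.0000, bond B=0.0000.
  t=1,j=0: stock 98.8000 → up 111.6440 (V=101.6601), down 64.2200 (V=0.0000). Price 81.9195; hedge Δ=2.1436, bond B=-129.8724.
  t=1,j=1: stock 171.7600 → up 194.0888 (V=194.0888), down 111.6440 (V=101.6601). Price 170.3864; hedge Δ=1.1211, bond B=-22.1733.
  t=0,j=0: stock 152.0000 → up 171.7600 (V=170.3864), down 98.8000 (V=81.9195). Price 148.5708; hedge Δ=1.2125, bond B=-35.7353.
Check: Δ(0,0)·S0 + B(0,0) = 148.5708 = V0.

(0,0): Delta=1.2125 Bond=-35.7353
(1,0): Delta=2.1436 Bond=-129.8724
(1,1): Delta=1.1211 Bond=-22.1733
(2,0): Delta=0.0000 Bond=0.0000
(2,1): Delta=2.3542 Bond=-161.1685
(2,2): Delta=1.0000 Bond=0.0000
V0=148.5708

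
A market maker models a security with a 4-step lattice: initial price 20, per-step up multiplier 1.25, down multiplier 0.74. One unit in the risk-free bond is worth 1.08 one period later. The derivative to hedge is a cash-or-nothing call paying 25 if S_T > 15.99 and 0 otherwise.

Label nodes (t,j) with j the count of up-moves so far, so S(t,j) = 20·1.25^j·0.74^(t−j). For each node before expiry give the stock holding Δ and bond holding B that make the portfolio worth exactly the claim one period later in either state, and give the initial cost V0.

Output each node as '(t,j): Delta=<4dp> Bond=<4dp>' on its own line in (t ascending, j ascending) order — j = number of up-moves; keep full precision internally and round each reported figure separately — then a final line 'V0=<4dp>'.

Under the risk-neutral measure, an up-move has probability p* = (R−d)/(u−d) = 0.6667 and values discount at R = 1.08.
Terminal values V(4,·): V(4,0)=0.0000, V(4,1)=0.0000, V(4,2)=25.0000, V(4,3)=25.0000, V(4,4)=25.0000
(3,0): S=8.1045. Δ = (V_up−V_dn)/(S_up−S_dn) = (0.0000−0.0000)/(10.1306−5.9973) = 0.0000. V = [p*·0.0000 + (1−p*)·0.0000]/1.08 = 0.0000. B = V − Δ·S = 0.0000.
(3,1): S=13.6900. Δ = (V_up−V_dn)/(S_up−S_dn) = (25.0000−0.0000)/(17.1125−10.1306) = 3.5807. V = [p*·25.0000 + (1−p*)·0.0000]/1.08 = 15.4321. B = V − Δ·S = -33.5875.
(3,2): S=23.1250. Δ = (V_up−V_dn)/(S_up−S_dn) = (25.0000−25.0000)/(28.9062−17.1125) = 0.0000. V = [p*·25.0000 + (1−p*)·25.0000]/1.08 = 23.1481. B = V − Δ·S = 23.1481.
(3,3): S=39.0625. Δ = (V_up−V_dn)/(S_up−S_dn) = (25.0000−25.0000)/(48.8281−28.9062) = 0.0000. V = [p*·25.0000 + (1−p*)·25.0000]/1.08 = 23.1481. B = V − Δ·S = 23.1481.
(2,0): S=10.9520. Δ = (V_up−V_dn)/(S_up−S_dn) = (15.4321−0.0000)/(13.6900−8.1045) = 2.7629. V = [p*·15.4321 + (1−p*)·0.0000]/1.08 = 9.5260. B = V − Δ·S = -20.7330.
(2,1): S=18.5000. Δ = (V_up−V_dn)/(S_up−S_dn) = (23.1481−15.4321)/(23.1250−13.6900) = 0.8178. V = [p*·23.1481 + (1−p*)·15.4321]/1.08 = 19.0520. B = V − Δ·S = 3.9225.
(2,2): S=31.2500. Δ = (V_up−V_dn)/(S_up−S_dn) = (23.1481−23.1481)/(39.0625−23.1250) = 0.0000. V = [p*·23.1481 + (1−p*)·23.1481]/1.08 = 21.4335. B = V − Δ·S = 21.4335.
(1,0): S=14.8000. Δ = (V_up−V_dn)/(S_up−S_dn) = (19.0520−9.5260)/(18.5000−10.9520) = 1.2621. V = [p*·19.0520 + (1−p*)·9.5260]/1.08 = 14.7006. B = V − Δ·S = -3.9778.
(1,1): S=25.0000. Δ = (V_up−V_dn)/(S_up−S_dn) = (21.4335−19.0520)/(31.2500−18.5000) = 0.1868. V = [p*·21.4335 + (1−p*)·19.0520]/1.08 = 19.1108. B = V − Δ·S = 14.4412.
(0,0): S=20.0000. Δ = (V_up−V_dn)/(S_up−S_dn) = (19.1108−14.7006)/(25.0000−14.8000) = 0.4324. V = [p*·19.1108 + (1−p*)·14.7006]/1.08 = 16.3340. B = V − Δ·S = 7.6866.
Self-financing check: at every node Δ·S+B equals the discounted successor values.

(0,0): Delta=0.4324 Bond=7.6866
(1,0): Delta=1.2621 Bond=-3.9778
(1,1): Delta=0.1868 Bond=14.4412
(2,0): Delta=2.7629 Bond=-20.7330
(2,1): Delta=0.8178 Bond=3.9225
(2,2): Delta=0.0000 Bond=21.4335
(3,0): Delta=0.0000 Bond=0.0000
(3,1): Delta=3.5807 Bond=-33.5875
(3,2): Delta=0.0000 Bond=23.1481
(3,3): Delta=0.0000 Bond=23.1481
V0=16.3340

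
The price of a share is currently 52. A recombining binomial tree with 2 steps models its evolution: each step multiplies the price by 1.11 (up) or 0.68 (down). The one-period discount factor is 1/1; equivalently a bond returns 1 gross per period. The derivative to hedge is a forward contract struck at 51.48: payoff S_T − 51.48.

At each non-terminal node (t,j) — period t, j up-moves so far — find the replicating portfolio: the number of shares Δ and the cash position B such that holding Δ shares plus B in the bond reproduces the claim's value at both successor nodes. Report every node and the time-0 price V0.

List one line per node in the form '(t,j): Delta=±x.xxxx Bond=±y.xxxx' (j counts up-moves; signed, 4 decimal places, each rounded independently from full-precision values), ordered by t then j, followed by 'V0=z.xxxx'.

(0,0): Delta=1.0000 Bond=-51.4800
(1,0): Delta=1.0000 Bond=-51.4800
(1,1): Delta=1.0000 Bond=-51.4800
V0=0.5200

Since d<R<u, set p* = (R−d)/(u−d) = 0.7442; price each node as the discounted p*-expectation of its children.
At expiry t=2: V(2,0)=-27.4352, V(2,1)=-12.2304, V(2,2)=12.5892
Node (1,0) S=35.3600: V=(p*·-12.2304+(1−p*)·-27.4352)/1=-16.1200; Δ=(-12.2304−-27.4352)/(39.2496−24.0448)=1.0000; B=V−Δ·S=-51.4800
Node (1,1) S=57.7200: V=(p*·12.5892+(1−p*)·-12.2304)/1=6.2400; Δ=(12.5892−-12.2304)/(64.0692−39.2496)=1.0000; B=V−Δ·S=-51.4800
Node (0,0) S=52.0000: V=(p*·6.2400+(1−p*)·-16.1200)/1=0.5200; Δ=(6.2400−-16.1200)/(57.7200−35.3600)=1.0000; B=V−Δ·S=-51.4800
The time-0 hedge costs 0.5200, which is the no-arbitrage price.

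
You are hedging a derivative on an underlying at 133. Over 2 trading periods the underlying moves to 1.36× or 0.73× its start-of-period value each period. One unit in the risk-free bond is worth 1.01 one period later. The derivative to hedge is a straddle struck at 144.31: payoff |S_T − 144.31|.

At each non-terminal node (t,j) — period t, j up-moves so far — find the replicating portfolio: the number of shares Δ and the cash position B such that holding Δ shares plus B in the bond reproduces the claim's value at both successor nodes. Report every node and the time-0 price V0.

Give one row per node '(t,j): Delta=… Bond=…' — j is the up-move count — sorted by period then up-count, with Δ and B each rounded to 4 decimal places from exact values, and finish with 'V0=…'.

Risk-neutral probability p* = (R−d)/(u−d) = (1.01−0.73)/(1.36−0.73) = 0.4444.
Terminal payoffs: V(2,0)=73.4343, V(2,1)=12.2676, V(2,2)=101.6868
Node (1,0) S=97.0900: V=(p*·12.2676+(1−p*)·73.4343)/1.01=45.7912; Δ=(12.2676−73.4343)/(132.0424−70.8757)=-1.0000; B=V−Δ·S=142.8812
Node (1,1) S=180.8800: V=(p*·101.6868+(1−p*)·12.2676)/1.01=51.4945; Δ=(101.6868−12.2676)/(245.9968−132.0424)=0.7847; B=V−Δ·S=-90.4407
Node (0,0) S=133.0000: V=(p*·51.4945+(1−p*)·45.7912)/1.01=47.8475; Δ=(51.4945−45.7912)/(180.8800−97.0900)=0.0681; B=V−Δ·S=38.7946
Root portfolio cost Δ·133+B reproduces V0=47.8475.

(0,0): Delta=0.0681 Bond=38.7946
(1,0): Delta=-1.0000 Bond=142.8812
(1,1): Delta=0.7847 Bond=-90.4407
V0=47.8475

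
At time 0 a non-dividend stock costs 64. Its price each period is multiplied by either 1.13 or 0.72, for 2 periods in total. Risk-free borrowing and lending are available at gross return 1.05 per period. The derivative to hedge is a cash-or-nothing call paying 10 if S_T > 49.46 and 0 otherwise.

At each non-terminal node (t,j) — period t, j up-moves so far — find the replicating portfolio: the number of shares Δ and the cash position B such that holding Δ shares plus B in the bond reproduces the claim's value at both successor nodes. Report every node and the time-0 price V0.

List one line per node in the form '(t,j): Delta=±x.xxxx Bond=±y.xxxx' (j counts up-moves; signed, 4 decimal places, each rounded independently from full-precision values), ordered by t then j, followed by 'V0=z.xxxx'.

(0,0): Delta=0.0708 Bond=4.1925
(1,0): Delta=0.5293 Bond=-16.7247
(1,1): Delta=0.0000 Bond=9.5238
V0=8.7250

Risk-neutral probability p* = (R−d)/(u−d) = (1.05−0.72)/(1.13−0.72) = 0.8049.
Terminal values V(2,·): V(2,0)=0.0000, V(2,1)=10.0000, V(2,2)=10.0000
(1,0): S=46.0800. Δ = (V_up−V_dn)/(S_up−S_dn) = (10.0000−0.0000)/(52.0704−33.1776) = 0.5293. V = [p*·10.0000 + (1−p*)·0.0000]/1.05 = 7.6655. B = V − Δ·S = -16.7247.
(1,1): S=72.3200. Δ = (V_up−V_dn)/(S_up−S_dn) = (10.0000−10.0000)/(81.7216−52.0704) = 0.0000. V = [p*·10.0000 + (1−p*)·10.0000]/1.05 = 9.5238. B = V − Δ·S = 9.5238.
(0,0): S=64.0000. Δ = (V_up−V_dn)/(S_up−S_dn) = (9.5238−7.6655)/(72.3200−46.0800) = 0.0708. V = [p*·9.5238 + (1−p*)·7.6655]/1.05 = 8.7250. B = V − Δ·S = 4.1925.
Check: Δ(0,0)·S0 + B(0,0) = 8.7250 = V0.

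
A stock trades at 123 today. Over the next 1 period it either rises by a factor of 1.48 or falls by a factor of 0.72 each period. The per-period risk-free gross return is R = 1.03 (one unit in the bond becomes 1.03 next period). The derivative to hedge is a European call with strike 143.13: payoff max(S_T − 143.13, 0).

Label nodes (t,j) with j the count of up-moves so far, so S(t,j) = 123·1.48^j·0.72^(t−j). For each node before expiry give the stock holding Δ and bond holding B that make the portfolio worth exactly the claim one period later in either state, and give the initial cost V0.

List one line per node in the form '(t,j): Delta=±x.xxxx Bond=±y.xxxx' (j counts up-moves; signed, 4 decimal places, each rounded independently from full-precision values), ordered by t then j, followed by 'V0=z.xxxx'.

(0,0): Delta=0.4162 Bond=-35.7885
V0=15.4089

Since d<R<u, set p* = (R−d)/(u−d) = 0.4079; price each node as the discounted p*-expectation of its children.
Payoff layer (t=1): V(1,0)=0.0000, V(1,1)=38.9100
(0,0): S=123.0000. Δ = (V_up−V_dn)/(S_up−S_dn) = (38.9100−0.0000)/(182.0400−88.5600) = 0.4162. V = [p*·38.9100 + (1−p*)·0.0000]/1.03 = 15.4089. B = V − Δ·S = -35.7885.
The time-0 hedge costs 15.4089, which is the no-arbitrage price.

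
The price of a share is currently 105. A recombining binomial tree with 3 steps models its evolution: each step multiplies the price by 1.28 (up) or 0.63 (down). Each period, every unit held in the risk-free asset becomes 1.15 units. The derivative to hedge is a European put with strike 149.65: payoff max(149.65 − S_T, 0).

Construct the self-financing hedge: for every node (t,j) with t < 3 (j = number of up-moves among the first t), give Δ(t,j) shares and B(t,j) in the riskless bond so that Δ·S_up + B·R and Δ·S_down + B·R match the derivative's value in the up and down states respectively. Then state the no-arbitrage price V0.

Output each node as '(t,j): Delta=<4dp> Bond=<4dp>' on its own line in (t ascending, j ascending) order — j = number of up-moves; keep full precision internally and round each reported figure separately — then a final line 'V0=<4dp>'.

No-arbitrage ⇒ martingale measure with p* = (R−d)/(u−d) = 0.8000.
Payoff layer (t=3): V(3,0)=123.3951, V(3,1)=96.3066, V(3,2)=41.2698, V(3,3)=0.0000
  t=2,j=0: stock 41.6745 → up 53.3434 (V=96.3066), down 26.2549 (V=123.3951). Price 88.4559; hedge Δ=-1.0000, bond B=130.1304.
  t=2,j=1: stock 84.6720 → up 108.3802 (V=41.2698), down 53.3434 (V=96.3066). Price 45.4584; hedge Δ=-1.0000, bond B=130.1304.
  t=2,j=2: stock 172.0320 → up 220.2010 (V=0.0000), down 108.3802 (V=41.2698). Price 7.1774; hedge Δ=-0.3691, bond B=70.6694.
  t=1,j=0: stock 66.1500 → up 84.6720 (V=45.4584), down 41.6745 (V=88.4559). Price 47.0069; hedge Δ=-1.0000, bond B=113.1569.
  t=1,j=1: stock 134.4000 → up 172.0320 (V=7.1774), down 84.6720 (V=45.4584). Price 12.8988; hedge Δ=-0.4382, bond B=71.7927.
  t=0,j=0: stock 105.0000 → up 134.4000 (V=12.8988), down 66.1500 (V=47.0069). Price 17.1482; hedge Δ=-0.4998, bond B=69.6222.
Each (Δ,B) replicates both successor values, so the strategy is self-financing and V0 is arbitrage-free.

(0,0): Delta=-0.4998 Bond=69.6222
(1,0): Delta=-1.0000 Bond=113.1569
(1,1): Delta=-0.4382 Bond=71.7927
(2,0): Delta=-1.0000 Bond=130.1304
(2,1): Delta=-1.0000 Bond=130.1304
(2,2): Delta=-0.3691 Bond=70.6694
V0=17.1482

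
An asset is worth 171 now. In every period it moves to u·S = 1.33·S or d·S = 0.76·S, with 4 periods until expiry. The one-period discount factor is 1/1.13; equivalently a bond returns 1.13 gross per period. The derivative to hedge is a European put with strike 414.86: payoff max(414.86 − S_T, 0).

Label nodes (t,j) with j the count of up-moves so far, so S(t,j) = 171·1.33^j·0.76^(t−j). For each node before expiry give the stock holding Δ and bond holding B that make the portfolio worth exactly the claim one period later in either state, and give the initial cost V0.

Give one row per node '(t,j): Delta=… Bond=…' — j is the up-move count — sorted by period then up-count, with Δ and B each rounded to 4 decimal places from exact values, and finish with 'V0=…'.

(0,0): Delta=-0.7662 Bond=227.5564
(1,0): Delta=-1.0000 Bond=287.5188
(1,1): Delta=-0.6940 Bond=240.7170
(2,0): Delta=-1.0000 Bond=324.8962
(2,1): Delta=-1.0000 Bond=324.8962
(2,2): Delta=-0.5995 Bond=243.4232
(3,0): Delta=-1.0000 Bond=367.1327
(3,1): Delta=-1.0000 Bond=367.1327
(3,2): Delta=-1.0000 Bond=367.1327
(3,3): Delta=-0.4758 Bond=225.3036
V0=96.5302

No-arbitrage ⇒ martingale measure with p* = (R−d)/(u−d) = 0.6491.
Terminal payoffs: V(4,0)=357.8107, V(4,1)=315.0237, V(4,2)=240.1465, V(4,3)=109.1113, V(4,4)=0.0000
  t=3,j=0: stock 75.0649 → up 99.8363 (V=315.0237), down 57.0493 (V=357.8107). Price 292.0678; hedge Δ=-1.0000, bond B=367.1327.
  t=3,j=1: stock 131.3636 → up 174.7135 (V=240.1465), down 99.8363 (V=315.0237). Price 235.7692; hedge Δ=-1.0000, bond B=367.1327.
  t=3,j=2: stock 229.8862 → up 305.7487 (V=109.1113), down 174.7135 (V=240.1465). Price 137.2465; hedge Δ=-1.0000, bond B=367.1327.
  t=3,j=3: stock 402.3009 → up 535.0602 (V=0.0000), down 305.7487 (V=109.1113). Price 33.8802; hedge Δ=-0.4758, bond B=225.3036.
  t=2,j=0: stock 98.7696 → up 131.3636 (V=235.7692), down 75.0649 (V=292.0678). Price 226.1266; hedge Δ=-1.0000, bond B=324.8962.
  t=2,j=1: stock 172.8468 → up 229.8862 (V=137.2465), down 131.3636 (V=235.7692). Price 152.0494; hedge Δ=-1.0000, bond B=324.8962.
  t=2,j=2: stock 302.4819 → up 402.3009 (V=33.8802), down 229.8862 (V=137.2465). Price 62.0788; hedge Δ=-0.5995, bond B=243.4232.
  t=1,j=0: stock 129.9600 → up 172.8468 (V=152.0494), down 98.7696 (V=226.1266). Price 157.5588; hedge Δ=-1.0000, bond B=287.5188.
  t=1,j=1: stock 227.4300 → up 302.4819 (V=62.0788), down 172.8468 (V=152.0494). Price 82.8739; hedge Δ=-0.6940, bond B=240.7170.
  t=0,j=0: stock 171.0000 → up 227.4300 (V=82.8739), down 129.9600 (V=157.5588). Price 96.5302; hedge Δ=-0.7662, bond B=227.5564.
The time-0 hedge costs 96.5302, which is the no-arbitrage price.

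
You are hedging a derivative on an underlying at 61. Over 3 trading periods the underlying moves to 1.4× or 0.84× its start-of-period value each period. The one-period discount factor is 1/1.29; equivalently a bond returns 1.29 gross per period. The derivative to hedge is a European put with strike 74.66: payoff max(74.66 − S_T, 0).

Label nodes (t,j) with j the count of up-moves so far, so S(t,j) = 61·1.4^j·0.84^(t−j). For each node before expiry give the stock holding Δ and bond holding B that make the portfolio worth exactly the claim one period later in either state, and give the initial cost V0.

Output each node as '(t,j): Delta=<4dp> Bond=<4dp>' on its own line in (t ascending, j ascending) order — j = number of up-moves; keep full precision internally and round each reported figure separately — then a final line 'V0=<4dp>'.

(0,0): Delta=-0.0963 Bond=6.6367
(1,0): Delta=-0.4406 Bond=26.1988
(1,1): Delta=-0.0459 Bond=4.2499
(2,0): Delta=-1.0000 Bond=57.8760
(2,1): Delta=-0.3585 Bond=27.9104
(2,2): Delta=0.0000 Bond=0.0000
V0=0.7600

The replicating-portfolio and risk-neutral prices coincide; use p* = (1.29−0.84)/(1.4−0.84) = 0.8036 for the latter.
At expiry t=3: V(3,0)=38.5051, V(3,1)=14.4018, V(3,2)=0.0000, V(3,3)=0.0000
(2,0): S=43.0416. Δ = (V_up−V_dn)/(S_up−S_dn) = (14.4018−38.5051)/(60.2582−36.1549) = -1.0000. V = [p*·14.4018 + (1−p*)·38.5051]/1.29 = 14.8344. B = V − Δ·S = 57.8760.
(2,1): S=71.7360. Δ = (V_up−V_dn)/(S_up−S_dn) = (0.0000−14.4018)/(100.4304−60.2582) = -0.3585. V = [p*·0.0000 + (1−p*)·14.4018]/1.29 = 2.1930. B = V − Δ·S = 27.9104.
(2,2): S=119.5600. Δ = (V_up−V_dn)/(S_up−S_dn) = (0.0000−0.0000)/(167.3840−100.4304) = 0.0000. V = [p*·0.0000 + (1−p*)·0.0000]/1.29 = 0.0000. B = V − Δ·S = 0.0000.
(1,0): S=51.2400. Δ = (V_up−V_dn)/(S_up−S_dn) = (2.1930−14.8344)/(71.7360−43.0416) = -0.4406. V = [p*·2.1930 + (1−p*)·14.8344]/1.29 = 3.6249. B = V − Δ·S = 26.1988.
(1,1): S=85.4000. Δ = (V_up−V_dn)/(S_up−S_dn) = (0.0000−2.1930)/(119.5600−71.7360) = -0.0459. V = [p*·0.0000 + (1−p*)·2.1930]/1.29 = 0.3339. B = V − Δ·S = 4.2499.
(0,0): S=61.0000. Δ = (V_up−V_dn)/(S_up−S_dn) = (0.3339−3.6249)/(85.4000−51.2400) = -0.0963. V = [p*·0.3339 + (1−p*)·3.6249]/1.29 = 0.7600. B = V − Δ·S = 6.6367.
Each (Δ,B) replicates both successor values, so the strategy is self-financing and V0 is arbitrage-free.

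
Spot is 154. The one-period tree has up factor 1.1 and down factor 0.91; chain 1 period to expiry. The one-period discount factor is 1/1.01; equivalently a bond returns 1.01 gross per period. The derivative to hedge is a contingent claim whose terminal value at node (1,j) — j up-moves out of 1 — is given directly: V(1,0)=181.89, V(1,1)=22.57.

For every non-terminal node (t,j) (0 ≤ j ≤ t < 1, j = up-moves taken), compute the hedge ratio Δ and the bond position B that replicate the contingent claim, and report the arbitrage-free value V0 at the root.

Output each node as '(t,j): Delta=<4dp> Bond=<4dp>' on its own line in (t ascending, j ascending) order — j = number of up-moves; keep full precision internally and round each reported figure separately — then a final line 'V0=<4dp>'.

(0,0): Delta=-5.4450 Bond=935.5930
V0=97.0667

The replicating-portfolio and risk-neutral prices coincide; use p* = (1.01−0.91)/(1.1−0.91) = 0.5263 for the latter.
Terminal payoffs: V(1,0)=181.8900, V(1,1)=22.5700
(0,0): S=154.0000. Δ = (V_up−V_dn)/(S_up−S_dn) = (22.5700−181.8900)/(169.4000−140.1400) = -5.4450. V = [p*·22.5700 + (1−p*)·181.8900]/1.01 = 97.0667. B = V − Δ·S = 935.5930.
Root portfolio cost Δ·154+B reproduces V0=97.0667.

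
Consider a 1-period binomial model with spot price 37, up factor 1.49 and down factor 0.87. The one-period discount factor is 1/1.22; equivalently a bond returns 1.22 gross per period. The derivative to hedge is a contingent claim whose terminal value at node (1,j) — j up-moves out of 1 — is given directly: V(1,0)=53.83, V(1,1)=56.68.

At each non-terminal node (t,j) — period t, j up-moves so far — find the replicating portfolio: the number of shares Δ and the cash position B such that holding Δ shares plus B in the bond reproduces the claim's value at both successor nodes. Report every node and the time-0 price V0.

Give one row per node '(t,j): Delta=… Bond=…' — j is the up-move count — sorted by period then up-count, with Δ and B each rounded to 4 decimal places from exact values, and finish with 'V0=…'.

The replicating-portfolio and risk-neutral prices coincide; use p* = (1.22−0.87)/(1.49−0.87) = 0.5645 for the latter.
At expiry t=1: V(1,0)=53.8300, V(1,1)=56.6800
Node (0,0) S=37.0000: V=(p*·56.6800+(1−p*)·53.8300)/1.22=45.4417; Δ=(56.6800−53.8300)/(55.1300−32.1900)=0.1242; B=V−Δ·S=40.8449
The time-0 hedge costs 45.4417, which is the no-arbitrage price.

(0,0): Delta=0.1242 Bond=40.8449
V0=45.4417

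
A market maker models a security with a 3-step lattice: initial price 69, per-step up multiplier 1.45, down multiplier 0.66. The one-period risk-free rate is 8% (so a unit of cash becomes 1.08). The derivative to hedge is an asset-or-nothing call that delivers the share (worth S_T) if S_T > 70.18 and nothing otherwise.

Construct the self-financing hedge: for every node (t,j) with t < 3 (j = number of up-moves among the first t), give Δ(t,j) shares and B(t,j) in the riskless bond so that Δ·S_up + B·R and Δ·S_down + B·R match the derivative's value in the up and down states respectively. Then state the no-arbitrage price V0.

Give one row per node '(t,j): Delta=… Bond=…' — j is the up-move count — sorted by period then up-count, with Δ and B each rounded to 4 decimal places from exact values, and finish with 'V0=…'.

No-arbitrage ⇒ martingale measure with p* = (R−d)/(u−d) = 0.5316.
At expiry t=3: V(3,0)=0.0000, V(3,1)=0.0000, V(3,2)=95.7478, V(3,3)=210.3551
(2,0): S=30.0564. Δ = (V_up−V_dn)/(S_up−S_dn) = (0.0000−0.0000)/(43.5818−19.8372) = 0.0000. V = [p*·0.0000 + (1−p*)·0.0000]/1.08 = 0.0000. B = V − Δ·S = 0.0000.
(2,1): S=66.0330. Δ = (V_up−V_dn)/(S_up−S_dn) = (95.7478−0.0000)/(95.7478−43.5818) = 1.8354. V = [p*·95.7478 + (1−p*)·0.0000]/1.08 = 47.1333. B = V − Δ·S = -74.0666.
(2,2): S=145.0725. Δ = (V_up−V_dn)/(S_up−S_dn) = (210.3551−95.7478)/(210.3551−95.7478) = 1.0000. V = [p*·210.3551 + (1−p*)·95.7478]/1.08 = 145.0725. B = V − Δ·S = 0.0000.
(1,0): S=45.5400. Δ = (V_up−V_dn)/(S_up−S_dn) = (47.1333−0.0000)/(66.0330−30.0564) = 1.3101. V = [p*·47.1333 + (1−p*)·0.0000]/1.08 = 23.2020. B = V − Δ·S = -36.4603.
(1,1): S=100.0500. Δ = (V_up−V_dn)/(S_up−S_dn) = (145.0725−47.1333)/(145.0725−66.0330) = 1.2391. V = [p*·145.0725 + (1−p*)·47.1333]/1.08 = 91.8539. B = V − Δ·S = -32.1198.
(0,0): S=69.0000. Δ = (V_up−V_dn)/(S_up−S_dn) = (91.8539−23.2020)/(100.0500−45.5400) = 1.2594. V = [p*·91.8539 + (1−p*)·23.2020]/1.08 = 55.2782. B = V − Δ·S = -31.6229.
Each (Δ,B) replicates both successor values, so the strategy is self-financing and V0 is arbitrage-free.

(0,0): Delta=1.2594 Bond=-31.6229
(1,0): Delta=1.3101 Bond=-36.4603
(1,1): Delta=1.2391 Bond=-32.1198
(2,0): Delta=0.0000 Bond=0.0000
(2,1): Delta=1.8354 Bond=-74.0666
(2,2): Delta=1.0000 Bond=0.0000
V0=55.2782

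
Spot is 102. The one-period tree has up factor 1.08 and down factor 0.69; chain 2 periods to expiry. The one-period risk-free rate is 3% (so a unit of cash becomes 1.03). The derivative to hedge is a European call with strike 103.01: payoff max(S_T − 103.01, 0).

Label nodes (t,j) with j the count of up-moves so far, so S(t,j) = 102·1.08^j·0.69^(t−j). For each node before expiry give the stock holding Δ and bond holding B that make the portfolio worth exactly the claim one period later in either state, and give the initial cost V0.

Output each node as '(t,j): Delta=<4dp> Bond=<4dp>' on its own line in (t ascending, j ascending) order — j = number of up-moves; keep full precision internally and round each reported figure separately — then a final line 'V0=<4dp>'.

(0,0): Delta=0.3396 Bond=-23.2078
(1,0): Delta=0.0000 Bond=0.0000
(1,1): Delta=0.3716 Bond=-27.4193
V0=11.4357

Risk-neutral probability p* = (R−d)/(u−d) = (1.03−0.69)/(1.08−0.69) = 0.8718.
Terminal payoffs: V(2,0)=0.0000, V(2,1)=0.0000, V(2,2)=15.9628
Node (1,0) S=70.3800: V=(p*·0.0000+(1−p*)·0.0000)/1.03=0.0000; Δ=(0.0000−0.0000)/(76.0104−48.5622)=0.0000; B=V−Δ·S=0.0000
Node (1,1) S=110.1600: V=(p*·15.9628+(1−p*)·0.0000)/1.03=13.5110; Δ=(15.9628−0.0000)/(118.9728−76.0104)=0.3716; B=V−Δ·S=-27.4193
Node (0,0) S=102.0000: V=(p*·13.5110+(1−p*)·0.0000)/1.03=11.4357; Δ=(13.5110−0.0000)/(110.1600−70.3800)=0.3396; B=V−Δ·S=-23.2078
Self-financing check: at every node Δ·S+B equals the discounted successor values.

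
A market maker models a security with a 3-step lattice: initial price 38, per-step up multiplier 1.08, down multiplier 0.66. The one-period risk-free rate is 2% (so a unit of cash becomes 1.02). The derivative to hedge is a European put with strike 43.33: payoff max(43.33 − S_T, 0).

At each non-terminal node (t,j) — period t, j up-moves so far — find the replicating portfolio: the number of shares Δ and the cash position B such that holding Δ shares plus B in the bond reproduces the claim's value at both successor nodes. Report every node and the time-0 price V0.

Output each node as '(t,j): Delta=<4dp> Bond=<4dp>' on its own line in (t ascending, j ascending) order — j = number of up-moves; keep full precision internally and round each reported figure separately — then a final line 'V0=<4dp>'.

(0,0): Delta=-0.7992 Bond=35.8927
(1,0): Delta=-1.0000 Bond=41.6474
(1,1): Delta=-0.7787 Bond=35.7710
(2,0): Delta=-1.0000 Bond=42.4804
(2,1): Delta=-1.0000 Bond=42.4804
(2,2): Delta=-0.7562 Bond=35.4874
V0=5.5244

The replicating-portfolio and risk-neutral prices coincide; use p* = (1.02−0.66)/(1.08−0.66) = 0.8571 for the latter.
Terminal payoffs: V(3,0)=32.4052, V(3,1)=25.4530, V(3,2)=14.0767, V(3,3)=0.0000
Node (2,0) S=16.5528: V=(p*·25.4530+(1−p*)·32.4052)/1.02=25.9276; Δ=(25.4530−32.4052)/(17.8770−10.9248)=-1.0000; B=V−Δ·S=42.4804
Node (2,1) S=27.0864: V=(p*·14.0767+(1−p*)·25.4530)/1.02=15.3940; Δ=(14.0767−25.4530)/(29.2533−17.8770)=-1.0000; B=V−Δ·S=42.4804
Node (2,2) S=44.3232: V=(p*·0.0000+(1−p*)·14.0767)/1.02=1.9715; Δ=(0.0000−14.0767)/(47.8691−29.2533)=-0.7562; B=V−Δ·S=35.4874
Node (1,0) S=25.0800: V=(p*·15.3940+(1−p*)·25.9276)/1.02=16.5674; Δ=(15.3940−25.9276)/(27.0864−16.5528)=-1.0000; B=V−Δ·S=41.6474
Node (1,1) S=41.0400: V=(p*·1.9715+(1−p*)·15.3940)/1.02=3.8128; Δ=(1.9715−15.3940)/(44.3232−27.0864)=-0.7787; B=V−Δ·S=35.7710
Node (0,0) S=38.0000: V=(p*·3.8128+(1−p*)·16.5674)/1.02=5.5244; Δ=(3.8128−16.5674)/(41.0400−25.0800)=-0.7992; B=V−Δ·S=35.8927
Self-financing check: at every node Δ·S+B equals the discounted successor values.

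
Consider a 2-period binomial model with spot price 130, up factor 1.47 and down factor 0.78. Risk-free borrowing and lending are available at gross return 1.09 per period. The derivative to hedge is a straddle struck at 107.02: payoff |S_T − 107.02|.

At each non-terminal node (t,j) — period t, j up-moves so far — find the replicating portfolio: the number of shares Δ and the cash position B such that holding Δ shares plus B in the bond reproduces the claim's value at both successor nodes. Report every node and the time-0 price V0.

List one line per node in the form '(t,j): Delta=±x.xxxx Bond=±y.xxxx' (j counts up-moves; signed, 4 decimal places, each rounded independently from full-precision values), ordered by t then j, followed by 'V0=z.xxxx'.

Risk-neutral probability p* = (R−d)/(u−d) = (1.09−0.78)/(1.47−0.78) = 0.4493.
Terminal values V(2,·): V(2,0)=27.9280, V(2,1)=42.0380, V(2,2)=173.8970
  t=1,j=0: stock 101.4000 → up 149.0580 (V=42.0380), down 79.0920 (V=27.9280). Price 31.4379; hedge Δ=0.2017, bond B=10.9886.
  t=1,j=1: stock 191.1000 → up 280.9170 (V=173.8970), down 149.0580 (V=42.0380). Price 92.9165; hedge Δ=1.0000, bond B=-98.1835.
  t=0,j=0: stock 130.0000 → up 191.1000 (V=92.9165), down 101.4000 (V=31.4379). Price 54.1823; hedge Δ=0.6854, bond B=-34.9172.
Check: Δ(0,0)·S0 + B(0,0) = 54.1823 = V0.

(0,0): Delta=0.6854 Bond=-34.9172
(1,0): Delta=0.2017 Bond=10.9886
(1,1): Delta=1.0000 Bond=-98.1835
V0=54.1823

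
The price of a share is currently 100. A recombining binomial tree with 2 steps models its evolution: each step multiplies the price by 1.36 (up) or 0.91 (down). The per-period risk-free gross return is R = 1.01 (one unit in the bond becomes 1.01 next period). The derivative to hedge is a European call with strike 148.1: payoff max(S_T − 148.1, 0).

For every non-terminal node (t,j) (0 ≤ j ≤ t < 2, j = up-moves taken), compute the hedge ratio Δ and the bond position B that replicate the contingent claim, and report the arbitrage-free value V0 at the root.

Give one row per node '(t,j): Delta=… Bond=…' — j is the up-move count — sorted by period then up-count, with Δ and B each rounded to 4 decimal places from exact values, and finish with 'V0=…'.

Under the risk-neutral measure, an up-move has probability p* = (R−d)/(u−d) = 0.2222 and values discount at R = 1.01.
Payoff layer (t=2): V(2,0)=0.0000, V(2,1)=0.0000, V(2,2)=36.8600
  t=1,j=0: stock 91.0000 → up 123.7600 (V=0.0000), down 82.8100 (V=0.0000). Price 0.0000; hedge Δ=0.0000, bond B=0.0000.
  t=1,j=1: stock 136.0000 → up 184.9600 (V=36.8600), down 123.7600 (V=0.0000). Price 8.1100; hedge Δ=0.6023, bond B=-73.8011.
  t=0,j=0: stock 100.0000 → up 136.0000 (V=8.1100), down 91.0000 (V=0.0000). Price 1.7844; hedge Δ=0.1802, bond B=-16.2379.
Root portfolio cost Δ·100+B reproduces V0=1.7844.

(0,0): Delta=0.1802 Bond=-16.2379
(1,0): Delta=0.0000 Bond=0.0000
(1,1): Delta=0.6023 Bond=-73.8011
V0=1.7844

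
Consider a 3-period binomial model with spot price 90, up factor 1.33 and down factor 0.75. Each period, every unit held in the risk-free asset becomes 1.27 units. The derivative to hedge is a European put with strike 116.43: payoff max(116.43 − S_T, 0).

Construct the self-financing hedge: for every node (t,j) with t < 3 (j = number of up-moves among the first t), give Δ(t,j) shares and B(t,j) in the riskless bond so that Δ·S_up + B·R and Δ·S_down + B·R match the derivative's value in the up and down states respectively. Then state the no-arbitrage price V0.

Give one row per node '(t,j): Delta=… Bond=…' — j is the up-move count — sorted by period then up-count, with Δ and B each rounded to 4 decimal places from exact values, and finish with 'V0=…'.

(0,0): Delta=-0.1119 Bond=10.8038
(1,0): Delta=-0.9464 Bond=70.0514
(1,1): Delta=-0.0576 Bond=7.2212
(2,0): Delta=-1.0000 Bond=91.6772
(2,1): Delta=-0.9429 Bond=88.6524
(2,2): Delta=0.0000 Bond=0.0000
V0=0.7323

The replicating-portfolio and risk-neutral prices coincide; use p* = (1.27−0.75)/(1.33−0.75) = 0.8966 for the latter.
Terminal payoffs: V(3,0)=78.4613, V(3,1)=49.0988, V(3,2)=0.0000, V(3,3)=0.0000
Node (2,0) S=50.6250: V=(p*·49.0988+(1−p*)·78.4613)/1.27=41.0522; Δ=(49.0988−78.4613)/(67.3312−37.9688)=-1.0000; B=V−Δ·S=91.6772
Node (2,1) S=89.7750: V=(p*·0.0000+(1−p*)·49.0988)/1.27=3.9994; Δ=(0.0000−49.0988)/(119.4008−67.3313)=-0.9429; B=V−Δ·S=88.6524
Node (2,2) S=159.2010: V=(p*·0.0000+(1−p*)·0.0000)/1.27=0.0000; Δ=(0.0000−0.0000)/(211.7373−119.4008)=0.0000; B=V−Δ·S=0.0000
Node (1,0) S=67.5000: V=(p*·3.9994+(1−p*)·41.0522)/1.27=6.1672; Δ=(3.9994−41.0522)/(89.7750−50.6250)=-0.9464; B=V−Δ·S=70.0514
Node (1,1) S=119.7000: V=(p*·0.0000+(1−p*)·3.9994)/1.27=0.3258; Δ=(0.0000−3.9994)/(159.2010−89.7750)=-0.0576; B=V−Δ·S=7.2212
Node (0,0) S=90.0000: V=(p*·0.3258+(1−p*)·6.1672)/1.27=0.7323; Δ=(0.3258−6.1672)/(119.7000−67.5000)=-0.1119; B=V−Δ·S=10.8038
The time-0 hedge costs 0.7323, which is the no-arbitrage price.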